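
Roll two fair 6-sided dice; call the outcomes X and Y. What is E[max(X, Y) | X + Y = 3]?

Outcomes with X + Y = 3: (1,2), (2,1), each with probability 1/36.
E[max(X, Y) | X + Y = 3] = (2 + 2) / 2 = 2.

2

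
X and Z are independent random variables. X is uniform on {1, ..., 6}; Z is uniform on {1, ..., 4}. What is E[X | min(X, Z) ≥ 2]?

4

P(min(X, Z) ≥ 2) = 5/8.
Summing X·P(x,y) over outcomes with min(X, Z) ≥ 2 gives 5/2.
E[X | min(X, Z) ≥ 2] = (5/2) / (5/8) = 4.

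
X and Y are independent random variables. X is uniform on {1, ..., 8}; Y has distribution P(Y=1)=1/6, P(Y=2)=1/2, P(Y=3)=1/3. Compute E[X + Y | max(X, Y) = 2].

24/7

P(max(X, Y) = 2) = 7/48.
Summing (X+Y)·P(x,y) over outcomes with max(X, Y) = 2 gives 1/2.
E[X + Y | max(X, Y) = 2] = (1/2) / (7/48) = 24/7.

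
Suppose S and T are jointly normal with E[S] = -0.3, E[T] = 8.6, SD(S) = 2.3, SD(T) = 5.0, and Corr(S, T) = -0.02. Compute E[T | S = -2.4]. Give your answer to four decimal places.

The regression of T on S has slope ρ·σ_T/σ_S and passes through (μ_S, μ_T).
E[T | S=-2.4] = 8.6 + (-0.02)·(5.0/2.3)·(-2.4 − (-0.3)) = 8.6 + (-0.043478)·(-2.1) = 8.6913.

8.6913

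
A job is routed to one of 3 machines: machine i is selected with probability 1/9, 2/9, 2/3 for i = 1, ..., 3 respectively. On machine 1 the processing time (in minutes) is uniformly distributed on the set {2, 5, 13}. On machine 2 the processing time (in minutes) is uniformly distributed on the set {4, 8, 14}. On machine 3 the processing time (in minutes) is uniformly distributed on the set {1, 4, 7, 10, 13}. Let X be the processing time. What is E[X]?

E[X | machine 1] = (2+5+13)/3 = 20/3.
E[X | machine 2] = (4+8+14)/3 = 26/3.
E[X | machine 3] = (1+4+7+10+13)/5 = 7.
E[X] = (1/9)·(20/3) + (2/9)·(26/3) + (2/3)·(7) = 22/3.

22/3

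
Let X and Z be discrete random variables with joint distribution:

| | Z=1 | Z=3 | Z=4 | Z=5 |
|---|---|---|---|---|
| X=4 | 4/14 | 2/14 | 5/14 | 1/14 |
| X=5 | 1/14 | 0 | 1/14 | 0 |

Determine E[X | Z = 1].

P(Z = 1) = 5/14.
Σ X·P over the event = 4·(4/14) + 5·(1/14) = 3/2.
E[X | Z = 1] = (3/2) / (5/14) = 21/5.

21/5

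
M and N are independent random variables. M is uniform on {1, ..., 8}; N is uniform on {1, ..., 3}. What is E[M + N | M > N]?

P(M > N) = 3/4.
Summing (M+N)·P(x,y) over outcomes with M > N gives 11/2.
E[M + N | M > N] = (11/2) / (3/4) = 22/3.

22/3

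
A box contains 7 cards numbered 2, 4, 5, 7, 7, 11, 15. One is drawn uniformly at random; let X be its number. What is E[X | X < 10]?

5

P(X < 10) = 5/7.
Σ over the event: 2·1/7 + 4·1/7 + 5·1/7 + 7·2/7 = 25/7.
E[X | X < 10] = (25/7) / (5/7) = 5.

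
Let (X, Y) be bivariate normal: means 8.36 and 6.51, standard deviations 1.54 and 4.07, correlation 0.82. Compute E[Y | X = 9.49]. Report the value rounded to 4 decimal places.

E[Y | X=x] = μ_Y + ρ(σ_Y/σ_X)(x − μ_X) for jointly normal variables.
E[Y | X=9.49] = 6.51 + (0.82)·(4.07/1.54)·(9.49 − (8.36)) = 6.51 + (2.16714)·(1.13) = 8.9589.

8.9589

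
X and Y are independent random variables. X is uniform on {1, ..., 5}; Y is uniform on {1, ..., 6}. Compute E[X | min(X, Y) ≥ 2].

P(min(X, Y) ≥ 2) = 2/3.
Summing X·P(x,y) over outcomes with min(X, Y) ≥ 2 gives 7/3.
E[X | min(X, Y) ≥ 2] = (7/3) / (2/3) = 7/2.

7/2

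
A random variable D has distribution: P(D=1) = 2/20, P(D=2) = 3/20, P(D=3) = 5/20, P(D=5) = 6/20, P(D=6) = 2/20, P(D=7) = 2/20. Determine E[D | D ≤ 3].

P(D ≤ 3) = 1/2.
Σ over the event: 1·1/10 + 2·3/20 + 3·1/4 = 23/20.
E[D | D ≤ 3] = (23/20) / (1/2) = 23/10.

23/10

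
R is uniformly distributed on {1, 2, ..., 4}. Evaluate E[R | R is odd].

Given R is odd, R is equally likely to be any of {1, 3}.
E[R | R is odd] = (1 + 3) / 2 = 2.

2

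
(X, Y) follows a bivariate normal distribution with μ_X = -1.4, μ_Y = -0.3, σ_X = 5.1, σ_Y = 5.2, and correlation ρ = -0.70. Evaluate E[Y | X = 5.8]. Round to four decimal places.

-5.4388

The regression of Y on X has slope ρ·σ_Y/σ_X and passes through (μ_X, μ_Y).
E[Y | X=5.8] = -0.3 + (-0.70)·(5.2/5.1)·(5.8 − (-1.4)) = -0.3 + (-0.713725)·(7.2) = -5.4388.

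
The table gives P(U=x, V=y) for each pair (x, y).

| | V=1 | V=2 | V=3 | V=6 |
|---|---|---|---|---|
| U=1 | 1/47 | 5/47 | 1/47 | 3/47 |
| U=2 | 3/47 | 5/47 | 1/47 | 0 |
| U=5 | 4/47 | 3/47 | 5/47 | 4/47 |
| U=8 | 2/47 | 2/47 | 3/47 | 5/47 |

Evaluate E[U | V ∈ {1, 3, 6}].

P(V ∈ {1, 3, 6}) = 32/47.
Summing U·P(U=x,V=y) over the conditioning event gives 158/47.
E[U | V ∈ {1, 3, 6}] = (158/47) / (32/47) = 79/16.

79/16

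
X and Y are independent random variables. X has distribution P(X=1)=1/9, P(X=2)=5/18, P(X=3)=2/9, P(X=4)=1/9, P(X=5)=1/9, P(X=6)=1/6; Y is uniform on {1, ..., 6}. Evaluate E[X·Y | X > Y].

P(X > Y) = 7/18.
Summing XY·P(x,y) over outcomes with X > Y gives 116/27.
E[X·Y | X > Y] = (116/27) / (7/18) = 232/21.

232/21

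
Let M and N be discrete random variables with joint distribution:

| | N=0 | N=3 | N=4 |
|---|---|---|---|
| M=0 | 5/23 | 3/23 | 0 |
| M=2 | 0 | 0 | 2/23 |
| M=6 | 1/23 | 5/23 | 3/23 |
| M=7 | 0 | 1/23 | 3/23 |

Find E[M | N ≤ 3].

43/15

P(N ≤ 3) = 15/23.
Summing M·P(M=x,N=y) over the conditioning event gives 43/23.
E[M | N ≤ 3] = (43/23) / (15/23) = 43/15.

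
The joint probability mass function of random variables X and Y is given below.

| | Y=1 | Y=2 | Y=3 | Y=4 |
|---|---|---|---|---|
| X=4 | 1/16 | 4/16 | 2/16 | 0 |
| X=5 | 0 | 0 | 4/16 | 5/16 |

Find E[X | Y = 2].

4

P(Y = 2) = 1/4.
Σ X·P over the event = 4·(4/16) = 1.
E[X | Y = 2] = (1) / (1/4) = 4.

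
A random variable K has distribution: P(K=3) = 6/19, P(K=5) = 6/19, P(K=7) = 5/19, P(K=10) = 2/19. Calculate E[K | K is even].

10

P(K is even) = 2/19.
Σ over the event: 10·2/19 = 20/19.
E[K | K is even] = (20/19) / (2/19) = 10.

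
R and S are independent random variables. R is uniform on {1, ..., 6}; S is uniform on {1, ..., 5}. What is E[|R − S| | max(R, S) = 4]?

Outcomes with max(R, S) = 4: (1,4), (2,4), (3,4), (4,1), (4,2), (4,3), (4,4), each with probability 1/30.
E[|R − S| | max(R, S) = 4] = (3 + 2 + 1 + 3 + 2 + 1 + 0) / 7 = 12/7.

12/7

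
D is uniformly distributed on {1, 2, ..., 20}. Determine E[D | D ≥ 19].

Given D ≥ 19, D is equally likely to be any of {19, 20}.
E[D | D ≥ 19] = (19 + 20) / 2 = 39/2.

39/2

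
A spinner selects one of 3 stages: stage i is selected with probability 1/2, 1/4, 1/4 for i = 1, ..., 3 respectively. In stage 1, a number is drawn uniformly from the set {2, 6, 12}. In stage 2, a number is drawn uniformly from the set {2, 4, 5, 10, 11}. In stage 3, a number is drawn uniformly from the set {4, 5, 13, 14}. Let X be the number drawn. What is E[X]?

431/60

E[X | stage 1] = (2+6+12)/3 = 20/3.
E[X | stage 2] = (2+4+5+10+11)/5 = 32/5.
E[X | stage 3] = (4+5+13+14)/4 = 9.
By the law of total expectation,
E[X] = (1/2)·(20/3) + (1/4)·(32/5) + (1/4)·(9) = 431/60.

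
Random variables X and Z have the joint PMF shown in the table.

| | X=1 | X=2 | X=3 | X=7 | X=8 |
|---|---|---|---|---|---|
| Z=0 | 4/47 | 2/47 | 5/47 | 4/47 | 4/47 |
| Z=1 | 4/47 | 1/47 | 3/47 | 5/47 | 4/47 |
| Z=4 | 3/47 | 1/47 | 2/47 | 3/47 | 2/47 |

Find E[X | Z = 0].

P(Z = 0) = 19/47.
Σ X·P over the event = 1·(4/47) + 2·(2/47) + 3·(5/47) + 7·(4/47) + 8·(4/47) = 83/47.
E[X | Z = 0] = (83/47) / (19/47) = 83/19.

83/19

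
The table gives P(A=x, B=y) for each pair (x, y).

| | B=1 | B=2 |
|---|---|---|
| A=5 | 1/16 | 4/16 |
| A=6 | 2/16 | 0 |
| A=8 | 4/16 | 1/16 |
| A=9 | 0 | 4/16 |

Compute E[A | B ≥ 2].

64/9

P(B ≥ 2) = 9/16.
Σ A·P over the event = 5·(4/16) + 8·(1/16) + 9·(4/16) = 4.
E[A | B ≥ 2] = (4) / (9/16) = 64/9.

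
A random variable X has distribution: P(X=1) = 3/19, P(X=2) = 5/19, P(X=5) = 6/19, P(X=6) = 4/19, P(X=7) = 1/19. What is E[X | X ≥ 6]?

31/5

P(X ≥ 6) = 5/19.
Σ over the event: 6·4/19 + 7·1/19 = 31/19.
E[X | X ≥ 6] = (31/19) / (5/19) = 31/5.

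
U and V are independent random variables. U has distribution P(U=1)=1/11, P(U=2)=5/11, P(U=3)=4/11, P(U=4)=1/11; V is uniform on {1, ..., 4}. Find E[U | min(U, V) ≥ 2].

P(min(U, V) ≥ 2) = 15/22.
Summing U·P(x,y) over outcomes with min(U, V) ≥ 2 gives 39/22.
E[U | min(U, V) ≥ 2] = (39/22) / (15/22) = 13/5.

13/5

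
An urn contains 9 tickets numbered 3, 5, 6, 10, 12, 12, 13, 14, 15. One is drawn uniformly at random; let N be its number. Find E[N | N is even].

54/5

P(N is even) = 5/9.
Σ over the event: 6·1/9 + 10·1/9 + 12·2/9 + 14·1/9 = 6.
E[N | N is even] = (6) / (5/9) = 54/5.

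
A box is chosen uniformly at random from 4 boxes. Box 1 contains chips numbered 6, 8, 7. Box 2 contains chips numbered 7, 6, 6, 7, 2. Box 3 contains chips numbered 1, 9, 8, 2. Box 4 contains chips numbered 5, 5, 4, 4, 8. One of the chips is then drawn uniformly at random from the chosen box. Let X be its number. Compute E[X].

E[X | box 1] = (6+8+7)/3 = 7.
E[X | box 2] = (7+6+6+7+2)/5 = 28/5.
E[X | box 3] = (1+9+8+2)/4 = 5.
E[X | box 4] = (5+5+4+4+8)/5 = 26/5.
E[X] = (1/4)·(7) + (1/4)·(28/5) + (1/4)·(5) + (1/4)·(26/5) = 57/10.

57/10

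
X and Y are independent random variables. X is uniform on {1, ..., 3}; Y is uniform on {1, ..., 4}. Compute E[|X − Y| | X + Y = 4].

4/3

Outcomes with X + Y = 4: (1,3), (2,2), (3,1), each with probability 1/12.
E[|X − Y| | X + Y = 4] = (2 + 0 + 2) / 3 = 4/3.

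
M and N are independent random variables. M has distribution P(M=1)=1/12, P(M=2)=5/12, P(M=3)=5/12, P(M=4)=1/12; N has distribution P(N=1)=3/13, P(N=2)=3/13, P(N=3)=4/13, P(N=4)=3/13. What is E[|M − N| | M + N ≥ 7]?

19/22

P(M + N ≥ 7) = 11/78.
Summing |M−N|·P(x,y) over outcomes with M + N ≥ 7 gives 19/156.
E[|M − N| | M + N ≥ 7] = (19/156) / (11/78) = 19/22.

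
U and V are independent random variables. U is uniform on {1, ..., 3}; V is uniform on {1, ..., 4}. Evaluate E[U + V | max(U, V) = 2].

Outcomes with max(U, V) = 2: (1,2), (2,1), (2,2), each with probability 1/12.
E[U + V | max(U, V) = 2] = (3 + 3 + 4) / 3 = 10/3.

10/3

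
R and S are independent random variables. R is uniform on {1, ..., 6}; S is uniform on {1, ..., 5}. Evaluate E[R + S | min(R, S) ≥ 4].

19/2

P(min(R, S) ≥ 4) = 1/5.
Summing (R+S)·P(x,y) over outcomes with min(R, S) ≥ 4 gives 19/10.
E[R + S | min(R, S) ≥ 4] = (19/10) / (1/5) = 19/2.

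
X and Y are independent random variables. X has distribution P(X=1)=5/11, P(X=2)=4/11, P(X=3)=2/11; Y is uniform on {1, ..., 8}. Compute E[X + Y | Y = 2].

41/11

P(Y = 2) = 1/8.
Summing (X+Y)·P(x,y) over outcomes with Y = 2 gives 41/88.
E[X + Y | Y = 2] = (41/88) / (1/8) = 41/11.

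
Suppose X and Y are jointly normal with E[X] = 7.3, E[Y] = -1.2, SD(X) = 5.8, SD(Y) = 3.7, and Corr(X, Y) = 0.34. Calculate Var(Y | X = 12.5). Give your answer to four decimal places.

12.1074

The conditional variance in a bivariate normal is σ_Y²(1 − ρ²), independent of x.
Var(Y | X=12.5) = (3.7)²·(1 − (0.34)²) = 13.69·0.8844 = 12.1074.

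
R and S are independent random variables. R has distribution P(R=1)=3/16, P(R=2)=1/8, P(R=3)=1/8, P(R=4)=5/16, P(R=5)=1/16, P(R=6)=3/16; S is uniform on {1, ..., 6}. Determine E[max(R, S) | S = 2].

P(S = 2) = 1/6.
Summing max(R,S)·P(x,y) over outcomes with S = 2 gives 59/96.
E[max(R, S) | S = 2] = (59/96) / (1/6) = 59/16.

59/16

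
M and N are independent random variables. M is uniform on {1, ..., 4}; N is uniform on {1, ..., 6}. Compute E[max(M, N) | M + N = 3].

2

P(M + N = 3) = 1/12.
Summing max(M,N)·P(x,y) over outcomes with M + N = 3 gives 1/6.
E[max(M, N) | M + N = 3] = (1/6) / (1/12) = 2.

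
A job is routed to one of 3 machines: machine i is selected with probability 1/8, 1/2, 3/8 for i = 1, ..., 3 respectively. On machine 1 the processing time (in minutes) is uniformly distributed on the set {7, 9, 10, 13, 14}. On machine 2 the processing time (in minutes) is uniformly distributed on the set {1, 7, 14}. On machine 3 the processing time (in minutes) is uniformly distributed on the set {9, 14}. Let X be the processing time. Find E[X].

2233/240

E[X | machine 1] = (7+9+10+13+14)/5 = 53/5.
E[X | machine 2] = (1+7+14)/3 = 22/3.
E[X | machine 3] = (9+14)/2 = 23/2.
E[X] = (1/8)·(53/5) + (1/2)·(22/3) + (3/8)·(23/2) = 2233/240.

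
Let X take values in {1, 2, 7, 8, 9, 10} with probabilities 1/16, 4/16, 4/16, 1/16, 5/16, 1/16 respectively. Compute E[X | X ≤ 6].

P(X ≤ 6) = 5/16.
Σ over the event: 1·1/16 + 2·1/4 = 9/16.
E[X | X ≤ 6] = (9/16) / (5/16) = 9/5.

9/5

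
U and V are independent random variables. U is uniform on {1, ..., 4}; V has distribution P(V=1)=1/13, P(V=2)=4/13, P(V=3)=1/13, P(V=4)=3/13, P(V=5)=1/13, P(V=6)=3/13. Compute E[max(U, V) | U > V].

P(U > V) = 3/13.
Summing max(U,V)·P(x,y) over outcomes with U > V gives 41/52.
E[max(U, V) | U > V] = (41/52) / (3/13) = 41/12.

41/12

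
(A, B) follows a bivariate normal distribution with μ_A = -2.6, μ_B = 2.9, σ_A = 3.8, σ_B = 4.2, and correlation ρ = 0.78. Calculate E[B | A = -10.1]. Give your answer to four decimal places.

-3.5658

For a bivariate normal, E[B | A=x] = μ_B + ρ·(σ_B/σ_A)·(x − μ_A).
E[B | A=-10.1] = 2.9 + (0.78)·(4.2/3.8)·(-10.1 − (-2.6)) = 2.9 + (0.86211)·(-7.5) = -3.5658.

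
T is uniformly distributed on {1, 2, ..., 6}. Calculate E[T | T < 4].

Given T < 4, T is equally likely to be any of {1, 2, 3}.
E[T | T < 4] = (1 + 2 + 3) / 3 = 2.

2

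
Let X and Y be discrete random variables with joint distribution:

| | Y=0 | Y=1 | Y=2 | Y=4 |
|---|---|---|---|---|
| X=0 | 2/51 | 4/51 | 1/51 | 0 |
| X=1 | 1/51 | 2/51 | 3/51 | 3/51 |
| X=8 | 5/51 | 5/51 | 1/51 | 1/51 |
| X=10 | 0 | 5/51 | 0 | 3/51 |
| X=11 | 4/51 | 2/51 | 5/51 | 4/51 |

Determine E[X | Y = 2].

33/5

P(Y = 2) = 10/51.
Σ X·P over the event = 0·(1/51) + 1·(3/51) + 8·(1/51) + 11·(5/51) = 22/17.
E[X | Y = 2] = (22/17) / (10/51) = 33/5.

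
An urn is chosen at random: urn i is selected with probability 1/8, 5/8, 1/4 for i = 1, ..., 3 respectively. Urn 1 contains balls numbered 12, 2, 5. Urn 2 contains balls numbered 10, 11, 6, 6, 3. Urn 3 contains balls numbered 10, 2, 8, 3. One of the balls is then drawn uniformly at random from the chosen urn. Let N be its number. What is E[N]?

E[N | urn 1] = (12+2+5)/3 = 19/3.
E[N | urn 2] = (10+11+6+6+3)/5 = 36/5.
E[N | urn 3] = (10+2+8+3)/4 = 23/4.
E[N] = (1/8)·(19/3) + (5/8)·(36/5) + (1/4)·(23/4) = 323/48.

323/48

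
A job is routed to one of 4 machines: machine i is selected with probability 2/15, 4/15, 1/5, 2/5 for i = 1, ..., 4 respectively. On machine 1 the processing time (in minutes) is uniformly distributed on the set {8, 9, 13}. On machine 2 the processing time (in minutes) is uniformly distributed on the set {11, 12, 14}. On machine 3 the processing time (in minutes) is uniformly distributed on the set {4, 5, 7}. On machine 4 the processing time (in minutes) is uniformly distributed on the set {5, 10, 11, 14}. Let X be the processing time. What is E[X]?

436/45

E[X | machine 1] = (8+9+13)/3 = 10.
E[X | machine 2] = (11+12+14)/3 = 37/3.
E[X | machine 3] = (4+5+7)/3 = 16/3.
E[X | machine 4] = (5+10+11+14)/4 = 10.
By the law of total expectation,
E[X] = (2/15)·(10) + (4/15)·(37/3) + (1/5)·(16/3) + (2/5)·(10) = 436/45.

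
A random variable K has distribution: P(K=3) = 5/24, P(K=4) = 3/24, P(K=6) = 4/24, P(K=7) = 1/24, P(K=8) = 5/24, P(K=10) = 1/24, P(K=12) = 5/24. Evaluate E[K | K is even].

P(K is even) = 3/4.
Σ over the event: 4·1/8 + 6·1/6 + 8·5/24 + 10·1/24 + 12·5/24 = 73/12.
E[K | K is even] = (73/12) / (3/4) = 73/9.

73/9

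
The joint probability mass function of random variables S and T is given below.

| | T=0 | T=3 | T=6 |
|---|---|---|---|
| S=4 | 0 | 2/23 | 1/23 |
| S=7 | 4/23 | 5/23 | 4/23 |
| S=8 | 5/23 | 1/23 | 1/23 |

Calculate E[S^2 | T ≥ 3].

617/14

P(T ≥ 3) = 14/23.
Σ S^2·P over the event = 16·(2/23) + 16·(1/23) + 49·(5/23) + 49·(4/23) + 64·(1/23) + 64·(1/23) = 617/23.
E[S^2 | T ≥ 3] = (617/23) / (14/23) = 617/14.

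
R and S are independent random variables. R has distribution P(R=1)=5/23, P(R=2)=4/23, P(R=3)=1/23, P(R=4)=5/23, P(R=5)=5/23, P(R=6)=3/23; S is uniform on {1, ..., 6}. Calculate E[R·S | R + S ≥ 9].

937/38

P(R + S ≥ 9) = 19/69.
Summing RS·P(x,y) over outcomes with R + S ≥ 9 gives 937/138.
E[R·S | R + S ≥ 9] = (937/138) / (19/69) = 937/38.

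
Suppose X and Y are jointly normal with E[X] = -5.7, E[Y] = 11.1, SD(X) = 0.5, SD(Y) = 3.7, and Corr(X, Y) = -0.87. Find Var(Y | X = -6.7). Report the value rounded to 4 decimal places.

3.3280

The conditional variance in a bivariate normal is σ_Y²(1 − ρ²), independent of x.
Var(Y | X=-6.7) = (3.7)²·(1 − (-0.87)²) = 13.69·0.2431 = 3.3280.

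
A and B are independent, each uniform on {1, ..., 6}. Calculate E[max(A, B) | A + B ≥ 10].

35/6

Outcomes with A + B ≥ 10: (4,6), (5,5), (5,6), (6,4), (6,5), (6,6), each with probability 1/36.
E[max(A, B) | A + B ≥ 10] = (6 + 5 + 6 + 6 + 6 + 6) / 6 = 35/6.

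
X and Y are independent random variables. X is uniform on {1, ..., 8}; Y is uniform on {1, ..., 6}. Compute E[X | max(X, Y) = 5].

35/9

Outcomes with max(X, Y) = 5: (1,5), (2,5), (3,5), (4,5), (5,1), (5,2), (5,3), (5,4), (5,5), each with probability 1/48.
E[X | max(X, Y) = 5] = (1 + 2 + 3 + 4 + 5 + 5 + 5 + 5 + 5) / 9 = 35/9.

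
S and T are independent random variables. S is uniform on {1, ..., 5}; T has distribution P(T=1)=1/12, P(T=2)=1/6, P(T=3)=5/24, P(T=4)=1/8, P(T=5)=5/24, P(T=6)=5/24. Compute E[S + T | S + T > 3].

57/8

P(S + T > 3) = 14/15.
Summing (S+T)·P(x,y) over outcomes with S + T > 3 gives 133/20.
E[S + T | S + T > 3] = (133/20) / (14/15) = 57/8.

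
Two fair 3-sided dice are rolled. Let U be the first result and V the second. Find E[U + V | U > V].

4

P(U > V) = 1/3.
Summing (U+V)·P(x,y) over outcomes with U > V gives 4/3.
E[U + V | U > V] = (4/3) / (1/3) = 4.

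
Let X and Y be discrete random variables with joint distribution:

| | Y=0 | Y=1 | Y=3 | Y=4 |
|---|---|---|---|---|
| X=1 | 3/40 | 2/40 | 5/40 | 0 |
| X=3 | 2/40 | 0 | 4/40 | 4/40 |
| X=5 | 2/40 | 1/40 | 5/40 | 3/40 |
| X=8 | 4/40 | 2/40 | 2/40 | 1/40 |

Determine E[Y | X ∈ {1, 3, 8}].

P(X ∈ {1, 3, 8}) = 29/40.
Summing Y·P(X=x,Y=y) over the conditioning event gives 57/40.
E[Y | X ∈ {1, 3, 8}] = (57/40) / (29/40) = 57/29.

57/29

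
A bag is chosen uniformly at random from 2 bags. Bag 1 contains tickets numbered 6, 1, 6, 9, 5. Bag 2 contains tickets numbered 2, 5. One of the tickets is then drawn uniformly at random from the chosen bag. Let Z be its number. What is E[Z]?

E[Z | bag 1] = (6+1+6+9+5)/5 = 27/5.
E[Z | bag 2] = (2+5)/2 = 7/2.
By the law of total expectation,
E[Z] = (1/2)·(27/5) + (1/2)·(7/2) = 89/20.

89/20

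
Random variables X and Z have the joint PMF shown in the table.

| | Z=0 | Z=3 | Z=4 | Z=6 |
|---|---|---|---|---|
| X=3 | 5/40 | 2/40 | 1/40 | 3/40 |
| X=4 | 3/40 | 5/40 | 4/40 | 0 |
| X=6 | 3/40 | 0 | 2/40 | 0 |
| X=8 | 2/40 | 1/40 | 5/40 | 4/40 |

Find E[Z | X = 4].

P(X = 4) = 3/10.
Σ Z·P over the event = 0·(3/40) + 3·(5/40) + 4·(4/40) = 31/40.
E[Z | X = 4] = (31/40) / (3/10) = 31/12.

31/12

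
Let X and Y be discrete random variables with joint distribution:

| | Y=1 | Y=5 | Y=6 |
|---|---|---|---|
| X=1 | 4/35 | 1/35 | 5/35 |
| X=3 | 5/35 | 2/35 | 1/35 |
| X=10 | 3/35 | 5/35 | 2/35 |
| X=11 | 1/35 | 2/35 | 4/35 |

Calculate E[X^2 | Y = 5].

761/10

P(Y = 5) = 2/7.
Σ X^2·P over the event = 1·(1/35) + 9·(2/35) + 100·(5/35) + 121·(2/35) = 761/35.
E[X^2 | Y = 5] = (761/35) / (2/7) = 761/10.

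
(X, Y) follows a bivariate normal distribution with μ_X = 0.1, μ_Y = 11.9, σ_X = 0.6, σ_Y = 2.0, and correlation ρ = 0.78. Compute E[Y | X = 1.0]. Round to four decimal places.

14.2400

For a bivariate normal, E[Y | X=x] = μ_Y + ρ·(σ_Y/σ_X)·(x − μ_X).
E[Y | X=1.0] = 11.9 + (0.78)·(2.0/0.6)·(1.0 − (0.1)) = 11.9 + (2.6)·(0.9) = 14.2400.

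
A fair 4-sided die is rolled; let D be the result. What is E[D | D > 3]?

Given D > 3, D is equally likely to be any of {4}.
E[D | D > 3] = (4) / 1 = 4.

4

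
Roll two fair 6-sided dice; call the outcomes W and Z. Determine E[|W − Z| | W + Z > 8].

7/5

Outcomes with W + Z > 8: (3,6), (4,5), (4,6), (5,4), (5,5), (5,6), (6,3), (6,4), (6,5), (6,6), each with probability 1/36.
E[|W − Z| | W + Z > 8] = (3 + 1 + 2 + 1 + 0 + 1 + 3 + 2 + 1 + 0) / 10 = 7/5.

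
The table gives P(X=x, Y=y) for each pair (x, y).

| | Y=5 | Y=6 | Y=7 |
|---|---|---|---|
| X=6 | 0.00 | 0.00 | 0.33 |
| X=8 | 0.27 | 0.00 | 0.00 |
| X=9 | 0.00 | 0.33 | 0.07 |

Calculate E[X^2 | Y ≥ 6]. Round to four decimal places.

P(Y ≥ 6) = 0.73.
Σ X^2·P over the event = 36·(0.33) + 81·(0.33) + 81·(0.07) = 44.28.
E[X^2 | Y ≥ 6] = (44.28) / (0.73) = 60.6575.

60.6575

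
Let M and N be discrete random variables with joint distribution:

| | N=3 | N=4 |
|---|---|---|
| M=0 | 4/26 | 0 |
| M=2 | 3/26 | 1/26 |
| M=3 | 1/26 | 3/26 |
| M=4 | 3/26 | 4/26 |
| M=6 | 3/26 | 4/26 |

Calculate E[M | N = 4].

P(N = 4) = 6/13.
Summing M·P(M=x,N=y) over the conditioning event gives 51/26.
E[M | N = 4] = (51/26) / (6/13) = 17/4.

17/4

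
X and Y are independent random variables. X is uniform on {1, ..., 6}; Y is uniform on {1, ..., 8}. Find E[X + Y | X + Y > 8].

32/3

P(X + Y > 8) = 7/16.
Summing (X+Y)·P(x,y) over outcomes with X + Y > 8 gives 14/3.
E[X + Y | X + Y > 8] = (14/3) / (7/16) = 32/3.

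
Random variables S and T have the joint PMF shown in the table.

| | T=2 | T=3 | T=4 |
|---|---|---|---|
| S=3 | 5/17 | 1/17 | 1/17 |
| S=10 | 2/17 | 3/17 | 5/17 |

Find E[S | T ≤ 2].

P(T ≤ 2) = 7/17.
Σ S·P over the event = 3·(5/17) + 10·(2/17) = 35/17.
E[S | T ≤ 2] = (35/17) / (7/17) = 5.

5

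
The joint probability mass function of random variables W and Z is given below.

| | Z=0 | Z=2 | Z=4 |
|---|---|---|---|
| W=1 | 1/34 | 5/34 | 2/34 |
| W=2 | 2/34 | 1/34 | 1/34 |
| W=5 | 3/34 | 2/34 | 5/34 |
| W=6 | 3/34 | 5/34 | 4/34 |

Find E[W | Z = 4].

P(Z = 4) = 6/17.
Σ W·P over the event = 1·(2/34) + 2·(1/34) + 5·(5/34) + 6·(4/34) = 53/34.
E[W | Z = 4] = (53/34) / (6/17) = 53/12.

53/12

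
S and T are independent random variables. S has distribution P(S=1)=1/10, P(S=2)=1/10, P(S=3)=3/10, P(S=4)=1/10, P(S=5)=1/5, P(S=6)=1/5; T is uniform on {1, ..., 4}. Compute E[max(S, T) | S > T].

P(S > T) = 13/20.
Summing max(S,T)·P(x,y) over outcomes with S > T gives 3.
E[max(S, T) | S > T] = (3) / (13/20) = 60/13.

60/13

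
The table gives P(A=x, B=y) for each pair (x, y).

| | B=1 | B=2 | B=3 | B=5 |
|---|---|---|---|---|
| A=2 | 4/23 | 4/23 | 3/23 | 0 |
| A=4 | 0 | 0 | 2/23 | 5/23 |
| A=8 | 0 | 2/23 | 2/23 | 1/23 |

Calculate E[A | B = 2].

P(B = 2) = 6/23.
Σ A·P over the event = 2·(4/23) + 8·(2/23) = 24/23.
E[A | B = 2] = (24/23) / (6/23) = 4.

4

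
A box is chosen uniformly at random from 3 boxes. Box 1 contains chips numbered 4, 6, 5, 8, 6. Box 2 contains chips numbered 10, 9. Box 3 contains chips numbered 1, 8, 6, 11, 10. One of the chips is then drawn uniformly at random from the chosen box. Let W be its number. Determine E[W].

15/2

E[W | box 1] = (4+6+5+8+6)/5 = 29/5.
E[W | box 2] = (10+9)/2 = 19/2.
E[W | box 3] = (1+8+6+11+10)/5 = 36/5.
By the law of total expectation,
E[W] = (1/3)·(29/5) + (1/3)·(19/2) + (1/3)·(36/5) = 15/2.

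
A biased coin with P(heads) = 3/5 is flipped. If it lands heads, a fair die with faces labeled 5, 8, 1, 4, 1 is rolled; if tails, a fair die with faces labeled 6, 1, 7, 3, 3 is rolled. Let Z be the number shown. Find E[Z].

E[Z | heads] = (5+8+1+4+1)/5 = 19/5.
E[Z | tails] = (6+1+7+3+3)/5 = 4.
By the law of total expectation,
E[Z] = (3/5)·(19/5) + (2/5)·(4) = 97/25.

97/25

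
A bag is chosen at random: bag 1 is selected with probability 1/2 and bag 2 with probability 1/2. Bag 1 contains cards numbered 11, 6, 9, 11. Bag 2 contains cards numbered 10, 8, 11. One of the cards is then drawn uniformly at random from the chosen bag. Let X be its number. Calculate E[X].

E[X | bag 1] = (11+6+9+11)/4 = 37/4.
E[X | bag 2] = (10+8+11)/3 = 29/3.
By the law of total expectation,
E[X] = (1/2)·(37/4) + (1/2)·(29/3) = 227/24.

227/24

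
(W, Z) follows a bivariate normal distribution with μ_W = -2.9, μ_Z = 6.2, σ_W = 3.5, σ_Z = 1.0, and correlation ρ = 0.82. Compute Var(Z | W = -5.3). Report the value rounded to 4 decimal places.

Var(Z | W=x) = (1 − ρ²)·σ_Z².
Var(Z | W=-5.3) = (1.0)²·(1 − (0.82)²) = 1·0.3276 = 0.3276.

0.3276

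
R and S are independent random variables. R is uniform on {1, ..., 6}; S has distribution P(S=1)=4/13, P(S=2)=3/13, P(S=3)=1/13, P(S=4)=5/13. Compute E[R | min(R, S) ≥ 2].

P(min(R, S) ≥ 2) = 15/26.
Summing R·P(x,y) over outcomes with min(R, S) ≥ 2 gives 30/13.
E[R | min(R, S) ≥ 2] = (30/13) / (15/26) = 4.

4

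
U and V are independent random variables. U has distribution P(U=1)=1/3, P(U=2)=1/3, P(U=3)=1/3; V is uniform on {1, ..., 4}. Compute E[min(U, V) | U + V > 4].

P(U + V > 4) = 1/2.
Summing min(U,V)·P(x,y) over outcomes with U + V > 4 gives 13/12.
E[min(U, V) | U + V > 4] = (13/12) / (1/2) = 13/6.

13/6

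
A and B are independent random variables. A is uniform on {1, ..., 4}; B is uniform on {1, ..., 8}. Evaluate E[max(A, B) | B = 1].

Outcomes with B = 1: (1,1), (2,1), (3,1), (4,1), each with probability 1/32.
E[max(A, B) | B = 1] = (1 + 2 + 3 + 4) / 4 = 5/2.

5/2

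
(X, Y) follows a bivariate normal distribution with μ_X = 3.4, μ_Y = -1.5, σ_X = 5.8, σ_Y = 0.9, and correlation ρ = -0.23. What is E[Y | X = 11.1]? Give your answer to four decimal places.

For a bivariate normal, E[Y | X=x] = μ_Y + ρ·(σ_Y/σ_X)·(x − μ_X).
E[Y | X=11.1] = -1.5 + (-0.23)·(0.9/5.8)·(11.1 − (3.4)) = -1.5 + (-0.03569)·(7.7) = -1.7748.

-1.7748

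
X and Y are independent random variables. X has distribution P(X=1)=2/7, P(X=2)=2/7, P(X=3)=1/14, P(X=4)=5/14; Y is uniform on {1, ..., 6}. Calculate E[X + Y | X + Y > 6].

282/35

P(X + Y > 6) = 5/12.
Summing (X+Y)·P(x,y) over outcomes with X + Y > 6 gives 47/14.
E[X + Y | X + Y > 6] = (47/14) / (5/12) = 282/35.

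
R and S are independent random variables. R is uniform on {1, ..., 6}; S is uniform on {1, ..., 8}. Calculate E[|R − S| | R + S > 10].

P(R + S > 10) = 5/24.
Summing |R−S|·P(x,y) over outcomes with R + S > 10 gives 11/24.
E[|R − S| | R + S > 10] = (11/24) / (5/24) = 11/5.

11/5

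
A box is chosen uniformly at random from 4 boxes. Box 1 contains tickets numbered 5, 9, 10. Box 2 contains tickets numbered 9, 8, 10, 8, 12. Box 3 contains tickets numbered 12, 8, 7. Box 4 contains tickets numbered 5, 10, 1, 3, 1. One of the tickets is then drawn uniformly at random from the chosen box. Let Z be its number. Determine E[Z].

E[Z | box 1] = (5+9+10)/3 = 8.
E[Z | box 2] = (9+8+10+8+12)/5 = 47/5.
E[Z | box 3] = (12+8+7)/3 = 9.
E[Z | box 4] = (5+10+1+3+1)/5 = 4.
By the law of total expectation,
E[Z] = (1/4)·(8) + (1/4)·(47/5) + (1/4)·(9) + (1/4)·(4) = 38/5.

38/5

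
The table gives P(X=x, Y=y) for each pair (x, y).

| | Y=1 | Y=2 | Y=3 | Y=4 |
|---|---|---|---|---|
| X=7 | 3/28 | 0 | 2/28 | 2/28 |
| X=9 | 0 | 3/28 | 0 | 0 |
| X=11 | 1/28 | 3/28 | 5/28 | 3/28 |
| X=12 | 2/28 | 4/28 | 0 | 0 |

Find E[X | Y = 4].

P(Y = 4) = 5/28.
Σ X·P over the event = 7·(2/28) + 11·(3/28) = 47/28.
E[X | Y = 4] = (47/28) / (5/28) = 47/5.

47/5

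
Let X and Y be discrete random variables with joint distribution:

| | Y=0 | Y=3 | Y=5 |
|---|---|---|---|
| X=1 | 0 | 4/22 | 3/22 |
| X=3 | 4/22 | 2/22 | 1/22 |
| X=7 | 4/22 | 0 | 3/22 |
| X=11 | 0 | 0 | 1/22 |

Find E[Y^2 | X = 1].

P(X = 1) = 7/22.
Σ Y^2·P over the event = 9·(4/22) + 25·(3/22) = 111/22.
E[Y^2 | X = 1] = (111/22) / (7/22) = 111/7.

111/7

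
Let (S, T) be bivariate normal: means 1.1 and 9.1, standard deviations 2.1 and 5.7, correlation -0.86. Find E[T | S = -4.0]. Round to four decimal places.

E[T | S=x] = μ_T + ρ(σ_T/σ_S)(x − μ_S) for jointly normal variables.
E[T | S=-4.0] = 9.1 + (-0.86)·(5.7/2.1)·(-4.0 − (1.1)) = 9.1 + (-2.3343)·(-5.1) = 21.0049.

21.0049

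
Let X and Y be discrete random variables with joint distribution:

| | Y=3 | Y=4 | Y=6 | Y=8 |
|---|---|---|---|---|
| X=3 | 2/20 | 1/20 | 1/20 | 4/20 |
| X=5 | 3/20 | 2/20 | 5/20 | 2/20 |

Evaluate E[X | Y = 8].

11/3

P(Y = 8) = 3/10.
Summing X·P(X=x,Y=y) over the conditioning event gives 11/10.
E[X | Y = 8] = (11/10) / (3/10) = 11/3.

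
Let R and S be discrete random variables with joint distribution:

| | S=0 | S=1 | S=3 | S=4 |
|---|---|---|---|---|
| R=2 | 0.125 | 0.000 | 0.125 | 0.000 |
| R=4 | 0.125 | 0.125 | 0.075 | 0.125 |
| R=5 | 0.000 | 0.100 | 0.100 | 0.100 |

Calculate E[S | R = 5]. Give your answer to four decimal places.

2.6667

P(R = 5) = 0.300.
Σ S·P over the event = 1·(0.100) + 3·(0.100) + 4·(0.100) = 0.800.
E[S | R = 5] = (0.800) / (0.300) = 2.6667.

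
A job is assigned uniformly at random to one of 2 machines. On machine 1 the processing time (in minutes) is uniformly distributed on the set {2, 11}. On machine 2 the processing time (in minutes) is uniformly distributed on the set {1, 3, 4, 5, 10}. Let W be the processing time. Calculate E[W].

E[W | machine 1] = (2+11)/2 = 13/2.
E[W | machine 2] = (1+3+4+5+10)/5 = 23/5.
E[W] = (1/2)·(13/2) + (1/2)·(23/5) = 111/20.

111/20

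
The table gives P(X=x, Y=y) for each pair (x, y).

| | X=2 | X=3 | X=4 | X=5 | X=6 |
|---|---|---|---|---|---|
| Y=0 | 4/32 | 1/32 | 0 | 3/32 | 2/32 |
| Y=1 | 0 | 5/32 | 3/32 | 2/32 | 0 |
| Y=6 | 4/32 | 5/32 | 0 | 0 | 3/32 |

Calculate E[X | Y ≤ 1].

15/4

P(Y ≤ 1) = 5/8.
Σ X·P over the event = 2·(4/32) + 3·(1/32) + 3·(5/32) + 4·(3/32) + 5·(3/32) + 5·(2/32) + 6·(2/32) = 75/32.
E[X | Y ≤ 1] = (75/32) / (5/8) = 15/4.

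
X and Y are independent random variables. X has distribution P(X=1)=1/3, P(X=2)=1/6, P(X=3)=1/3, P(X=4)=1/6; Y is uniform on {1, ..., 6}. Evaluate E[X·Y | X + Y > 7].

P(X + Y > 7) = 2/9.
Summing XY·P(x,y) over outcomes with X + Y > 7 gives 23/6.
E[X·Y | X + Y > 7] = (23/6) / (2/9) = 69/4.

69/4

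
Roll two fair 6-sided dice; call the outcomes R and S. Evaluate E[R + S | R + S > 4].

P(R + S > 4) = 5/6.
Summing (R+S)·P(x,y) over outcomes with R + S > 4 gives 58/9.
E[R + S | R + S > 4] = (58/9) / (5/6) = 116/15.

116/15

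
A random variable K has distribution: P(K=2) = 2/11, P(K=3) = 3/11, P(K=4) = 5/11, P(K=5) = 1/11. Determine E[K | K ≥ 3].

34/9

P(K ≥ 3) = 9/11.
Σ over the event: 3·3/11 + 4·5/11 + 5·1/11 = 34/11.
E[K | K ≥ 3] = (34/11) / (9/11) = 34/9.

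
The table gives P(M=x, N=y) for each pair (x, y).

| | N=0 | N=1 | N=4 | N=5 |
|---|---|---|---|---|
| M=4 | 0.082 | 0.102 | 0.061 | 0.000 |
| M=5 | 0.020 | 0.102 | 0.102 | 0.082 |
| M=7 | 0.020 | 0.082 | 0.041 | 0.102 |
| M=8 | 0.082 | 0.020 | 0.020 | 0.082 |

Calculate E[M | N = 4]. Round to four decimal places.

P(N = 4) = 0.224.
Σ M·P over the event = 4·(0.061) + 5·(0.102) + 7·(0.041) + 8·(0.020) = 1.201.
E[M | N = 4] = (1.201) / (0.224) = 5.3616.

5.3616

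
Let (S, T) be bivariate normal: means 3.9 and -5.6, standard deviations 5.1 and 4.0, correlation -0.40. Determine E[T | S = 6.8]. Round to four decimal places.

-6.5098

For a bivariate normal, E[T | S=x] = μ_T + ρ·(σ_T/σ_S)·(x − μ_S).
E[T | S=6.8] = -5.6 + (-0.40)·(4.0/5.1)·(6.8 − (3.9)) = -5.6 + (-0.31373)·(2.9) = -6.5098.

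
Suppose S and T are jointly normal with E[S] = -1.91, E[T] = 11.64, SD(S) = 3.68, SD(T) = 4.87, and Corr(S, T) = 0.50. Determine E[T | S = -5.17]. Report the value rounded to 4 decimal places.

For a bivariate normal, E[T | S=x] = μ_T + ρ·(σ_T/σ_S)·(x − μ_S).
E[T | S=-5.17] = 11.64 + (0.50)·(4.87/3.68)·(-5.17 − (-1.91)) = 11.64 + (0.66168)·(-3.26) = 9.4829.

9.4829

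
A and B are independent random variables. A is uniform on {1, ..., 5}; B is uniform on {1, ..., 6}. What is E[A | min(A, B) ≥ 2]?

7/2

P(min(A, B) ≥ 2) = 2/3.
Summing A·P(x,y) over outcomes with min(A, B) ≥ 2 gives 7/3.
E[A | min(A, B) ≥ 2] = (7/3) / (2/3) = 7/2.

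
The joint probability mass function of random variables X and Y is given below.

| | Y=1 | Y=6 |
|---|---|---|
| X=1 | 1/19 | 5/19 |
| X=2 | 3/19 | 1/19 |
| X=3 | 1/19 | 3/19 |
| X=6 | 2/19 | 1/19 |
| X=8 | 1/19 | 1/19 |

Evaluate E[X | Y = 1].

P(Y = 1) = 8/19.
Σ X·P over the event = 1·(1/19) + 2·(3/19) + 3·(1/19) + 6·(2/19) + 8·(1/19) = 30/19.
E[X | Y = 1] = (30/19) / (8/19) = 15/4.

15/4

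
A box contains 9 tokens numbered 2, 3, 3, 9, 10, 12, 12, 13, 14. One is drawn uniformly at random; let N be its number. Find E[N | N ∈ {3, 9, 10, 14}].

P(N ∈ {3, 9, 10, 14}) = 5/9.
Σ over the event: 3·2/9 + 9·1/9 + 10·1/9 + 14·1/9 = 13/3.
E[N | N ∈ {3, 9, 10, 14}] = (13/3) / (5/9) = 39/5.

39/5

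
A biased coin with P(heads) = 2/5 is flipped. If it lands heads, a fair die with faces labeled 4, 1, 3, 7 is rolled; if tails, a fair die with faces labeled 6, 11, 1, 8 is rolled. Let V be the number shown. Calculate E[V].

27/5

E[V | heads] = (4+1+3+7)/4 = 15/4.
E[V | tails] = (6+11+1+8)/4 = 13/2.
By the law of total expectation,
E[V] = (2/5)·(15/4) + (3/5)·(13/2) = 27/5.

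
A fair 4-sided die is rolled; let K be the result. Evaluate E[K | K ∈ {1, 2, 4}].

7/3

P(K ∈ {1, 2, 4}) = 3/4.
Σ over the event: 1·1/4 + 2·1/4 + 4·1/4 = 7/4.
E[K | K ∈ {1, 2, 4}] = (7/4) / (3/4) = 7/3.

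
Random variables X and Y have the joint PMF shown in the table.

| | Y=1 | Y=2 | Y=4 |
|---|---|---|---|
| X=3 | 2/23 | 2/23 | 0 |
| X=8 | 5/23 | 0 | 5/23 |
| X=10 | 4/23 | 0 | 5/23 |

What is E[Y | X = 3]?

3/2

P(X = 3) = 4/23.
Σ Y·P over the event = 1·(2/23) + 2·(2/23) = 6/23.
E[Y | X = 3] = (6/23) / (4/23) = 3/2.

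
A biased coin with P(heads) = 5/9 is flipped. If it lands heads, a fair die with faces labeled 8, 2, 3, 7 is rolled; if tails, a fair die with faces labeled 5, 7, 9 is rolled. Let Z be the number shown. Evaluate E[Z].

53/9

E[Z | heads] = (8+2+3+7)/4 = 5.
E[Z | tails] = (5+7+9)/3 = 7.
E[Z] = (5/9)·(5) + (4/9)·(7) = 53/9.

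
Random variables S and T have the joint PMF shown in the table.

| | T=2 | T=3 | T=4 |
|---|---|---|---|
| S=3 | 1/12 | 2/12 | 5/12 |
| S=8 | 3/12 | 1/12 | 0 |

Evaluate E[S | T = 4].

P(T = 4) = 5/12.
Σ S·P over the event = 3·(5/12) = 5/4.
E[S | T = 4] = (5/4) / (5/12) = 3.

3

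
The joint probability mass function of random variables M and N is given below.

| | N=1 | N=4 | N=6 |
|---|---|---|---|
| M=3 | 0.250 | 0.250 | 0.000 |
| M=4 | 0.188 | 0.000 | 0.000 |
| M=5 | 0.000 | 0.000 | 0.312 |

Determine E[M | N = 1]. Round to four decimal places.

P(N = 1) = 0.438.
Σ M·P over the event = 3·(0.250) + 4·(0.188) = 1.502.
E[M | N = 1] = (1.502) / (0.438) = 3.4292.

3.4292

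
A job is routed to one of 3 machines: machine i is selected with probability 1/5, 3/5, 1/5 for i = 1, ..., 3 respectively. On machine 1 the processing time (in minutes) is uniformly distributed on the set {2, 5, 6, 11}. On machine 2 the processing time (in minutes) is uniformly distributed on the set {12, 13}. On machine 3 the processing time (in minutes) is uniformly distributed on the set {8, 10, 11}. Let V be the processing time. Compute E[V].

319/30

E[V | machine 1] = (2+5+6+11)/4 = 6.
E[V | machine 2] = (12+13)/2 = 25/2.
E[V | machine 3] = (8+10+11)/3 = 29/3.
E[V] = (1/5)·(6) + (3/5)·(25/2) + (1/5)·(29/3) = 319/30.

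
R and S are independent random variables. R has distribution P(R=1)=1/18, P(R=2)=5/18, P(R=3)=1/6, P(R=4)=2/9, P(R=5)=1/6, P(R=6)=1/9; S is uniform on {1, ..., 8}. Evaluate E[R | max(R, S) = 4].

P(max(R, S) = 4) = 25/144.
Summing R·P(x,y) over outcomes with max(R, S) = 4 gives 7/12.
E[R | max(R, S) = 4] = (7/12) / (25/144) = 84/25.

84/25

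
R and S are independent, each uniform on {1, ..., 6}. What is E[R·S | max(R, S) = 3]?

Outcomes with max(R, S) = 3: (1,3), (2,3), (3,1), (3,2), (3,3), each with probability 1/36.
E[R·S | max(R, S) = 3] = (3 + 6 + 3 + 6 + 9) / 5 = 27/5.

27/5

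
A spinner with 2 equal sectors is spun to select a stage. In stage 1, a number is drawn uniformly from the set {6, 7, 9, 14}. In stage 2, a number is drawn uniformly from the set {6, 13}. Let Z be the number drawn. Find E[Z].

37/4

E[Z | stage 1] = (6+7+9+14)/4 = 9.
E[Z | stage 2] = (6+13)/2 = 19/2.
E[Z] = (1/2)·(9) + (1/2)·(19/2) = 37/4.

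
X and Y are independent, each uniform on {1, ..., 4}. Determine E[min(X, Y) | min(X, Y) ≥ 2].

23/9

Outcomes with min(X, Y) ≥ 2: (2,2), (2,3), (2,4), (3,2), (3,3), (3,4), (4,2), (4,3), (4,4), each with probability 1/16.
E[min(X, Y) | min(X, Y) ≥ 2] = (2 + 2 + 2 + 2 + 3 + 3 + 2 + 3 + 4) / 9 = 23/9.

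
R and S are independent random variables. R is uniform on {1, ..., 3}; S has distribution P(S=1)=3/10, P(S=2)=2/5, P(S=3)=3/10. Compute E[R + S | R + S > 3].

93/20

P(R + S > 3) = 2/3.
Summing (R+S)·P(x,y) over outcomes with R + S > 3 gives 31/10.
E[R + S | R + S > 3] = (31/10) / (2/3) = 93/20.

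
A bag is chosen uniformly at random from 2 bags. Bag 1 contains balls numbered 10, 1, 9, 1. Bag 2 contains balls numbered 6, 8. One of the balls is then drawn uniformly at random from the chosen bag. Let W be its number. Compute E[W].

E[W | bag 1] = (10+1+9+1)/4 = 21/4.
E[W | bag 2] = (6+8)/2 = 7.
By the law of total expectation,
E[W] = (1/2)·(21/4) + (1/2)·(7) = 49/8.

49/8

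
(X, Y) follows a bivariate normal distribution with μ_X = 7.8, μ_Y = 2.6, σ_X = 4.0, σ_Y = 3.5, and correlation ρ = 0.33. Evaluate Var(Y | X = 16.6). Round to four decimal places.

10.9160

For a bivariate normal, Var(Y | X=x) = σ_Y²(1 − ρ²).
Var(Y | X=16.6) = (3.5)²·(1 − (0.33)²) = 12.25·0.8911 = 10.9160.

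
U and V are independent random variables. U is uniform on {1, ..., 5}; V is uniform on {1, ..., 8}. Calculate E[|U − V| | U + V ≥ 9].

P(U + V ≥ 9) = 3/8.
Summing |U−V|·P(x,y) over outcomes with U + V ≥ 9 gives 47/40.
E[|U − V| | U + V ≥ 9] = (47/40) / (3/8) = 47/15.

47/15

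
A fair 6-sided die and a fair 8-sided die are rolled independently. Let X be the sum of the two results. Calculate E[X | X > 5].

P(X > 5) = 19/24.
E[X | X > 5] = (43/6) / (19/24) = 172/19.

172/19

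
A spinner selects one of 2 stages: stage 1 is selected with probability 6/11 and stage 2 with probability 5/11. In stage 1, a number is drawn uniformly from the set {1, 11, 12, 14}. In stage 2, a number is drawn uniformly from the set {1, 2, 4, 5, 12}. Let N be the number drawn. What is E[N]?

81/11

E[N | stage 1] = (1+11+12+14)/4 = 19/2.
E[N | stage 2] = (1+2+4+5+12)/5 = 24/5.
E[N] = (6/11)·(19/2) + (5/11)·(24/5) = 81/11.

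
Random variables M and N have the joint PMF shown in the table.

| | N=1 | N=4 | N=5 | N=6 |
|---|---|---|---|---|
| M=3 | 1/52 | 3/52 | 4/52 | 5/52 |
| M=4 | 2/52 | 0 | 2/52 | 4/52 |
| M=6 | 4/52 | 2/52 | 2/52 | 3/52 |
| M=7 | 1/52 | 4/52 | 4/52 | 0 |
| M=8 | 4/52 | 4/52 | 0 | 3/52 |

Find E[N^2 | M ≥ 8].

16

P(M ≥ 8) = 11/52.
Σ N^2·P over the event = 1·(4/52) + 16·(4/52) + 36·(3/52) = 44/13.
E[N^2 | M ≥ 8] = (44/13) / (11/52) = 16.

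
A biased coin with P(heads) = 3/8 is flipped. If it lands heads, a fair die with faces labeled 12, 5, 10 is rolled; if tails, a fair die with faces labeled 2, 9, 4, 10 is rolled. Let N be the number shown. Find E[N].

E[N | heads] = (12+5+10)/3 = 9.
E[N | tails] = (2+9+4+10)/4 = 25/4.
E[N] = (3/8)·(9) + (5/8)·(25/4) = 233/32.

233/32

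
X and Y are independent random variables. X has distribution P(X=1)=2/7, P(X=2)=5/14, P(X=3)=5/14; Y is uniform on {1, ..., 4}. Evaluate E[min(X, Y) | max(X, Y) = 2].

P(max(X, Y) = 2) = 1/4.
Summing min(X,Y)·P(x,y) over outcomes with max(X, Y) = 2 gives 19/56.
E[min(X, Y) | max(X, Y) = 2] = (19/56) / (1/4) = 19/14.

19/14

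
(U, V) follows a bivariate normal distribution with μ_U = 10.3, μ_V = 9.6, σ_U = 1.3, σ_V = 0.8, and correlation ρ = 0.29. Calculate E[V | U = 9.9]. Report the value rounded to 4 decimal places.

For a bivariate normal, E[V | U=x] = μ_V + ρ·(σ_V/σ_U)·(x − μ_U).
E[V | U=9.9] = 9.6 + (0.29)·(0.8/1.3)·(9.9 − (10.3)) = 9.6 + (0.17846)·(-0.4) = 9.5286.

9.5286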